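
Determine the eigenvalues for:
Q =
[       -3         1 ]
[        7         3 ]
λ = -4, 4

Solve det(Q - λI) = 0. For a 2×2 matrix the characteristic equation is λ² - (trace)λ + det = 0.
trace(Q) = a + d = -3 + 3 = 0.
det(Q) = a*d - b*c = (-3)*(3) - (1)*(7) = -9 - 7 = -16.
Characteristic equation: λ² - (0)λ + (-16) = 0.
Discriminant = (0)² - 4*(-16) = 0 + 64 = 64.
λ = (0 ± √64) / 2 = (0 ± 8) / 2 = -4, 4.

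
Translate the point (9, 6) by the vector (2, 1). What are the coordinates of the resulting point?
(11, 7)

Translation by (2, 1):
x' = 9 + 2 = 11
y' = 6 + 1 = 7
Homogeneous matrix: [[1, 0, 2], [0, 1, 1], [0, 0, 1]]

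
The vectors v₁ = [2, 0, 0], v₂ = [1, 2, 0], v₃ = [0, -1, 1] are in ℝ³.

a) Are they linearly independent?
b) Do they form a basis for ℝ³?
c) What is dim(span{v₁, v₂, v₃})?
Yes independent, yes basis, dim = 3

Stack v₁, v₂, v₃ as rows of a 3×3 matrix.
[[2, 0, 0]; [1, 2, 0]; [0, -1, 1]] is already lower triangular with nonzero diagonal entries (2, 2, 1), so its determinant is the product of the diagonal entries, det = (2)·(2)·(1) = 4 ≠ 0, and the rows are linearly independent.
Three linearly independent vectors in ℝ³ form a basis for ℝ³, so dim(span{v₁,v₂,v₃}) = 3.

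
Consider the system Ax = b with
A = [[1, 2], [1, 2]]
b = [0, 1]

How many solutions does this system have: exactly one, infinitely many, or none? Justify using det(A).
No solution

det(A) = (1)*(2) - (2)*(1) = 0, so A is singular.
The column space of A is span(column 1) = span([1, 1]).
b = [0, 1] is not a scalar multiple of column 1, so b ∉ column space and the system is inconsistent — no solution.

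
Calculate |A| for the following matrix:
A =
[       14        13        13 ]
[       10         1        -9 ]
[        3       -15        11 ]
det(A) = -5506

Expand along row 0 (cofactor expansion): det(A) = a*(e*i - f*h) - b*(d*i - f*g) + c*(d*h - e*g), where the 3×3 is [[a, b, c], [d, e, f], [g, h, i]].
Minor M_00 = (1)*(11) - (-9)*(-15) = 11 - 135 = -124.
Minor M_01 = (10)*(11) - (-9)*(3) = 110 + 27 = 137.
Minor M_02 = (10)*(-15) - (1)*(3) = -150 - 3 = -153.
det(A) = (14)*(-124) - (13)*(137) + (13)*(-153) = -1736 - 1781 - 1989 = -5506.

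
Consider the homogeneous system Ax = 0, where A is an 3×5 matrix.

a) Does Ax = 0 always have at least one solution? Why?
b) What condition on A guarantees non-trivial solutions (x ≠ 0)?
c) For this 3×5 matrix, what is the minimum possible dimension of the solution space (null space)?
a) Yes, x = 0 is always a solution. b) When A has linearly dependent columns (rank < n). c) Minimum nullity = 2.

a) x = 0 satisfies A·0 = 0, so the zero vector is always a solution.
b) Non-trivial solutions exist iff the columns of A are linearly dependent, equivalently rank(A) < n (the number of columns).
c) By rank-nullity, rank(A) + nullity(A) = n = 5. Since A has only 3 rows, rank(A) ≤ 3, so nullity(A) ≥ 5 - 3 = 2.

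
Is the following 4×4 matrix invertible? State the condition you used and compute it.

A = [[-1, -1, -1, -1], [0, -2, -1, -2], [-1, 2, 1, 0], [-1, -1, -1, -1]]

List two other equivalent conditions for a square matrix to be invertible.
No, not invertible; det(A) = 0 (two rows are equal, so the rows are linearly dependent). Equivalent conditions (failing for this A): rank(A) < 4; Ax = 0 has non-trivial solutions; 0 is an eigenvalue; the columns are linearly dependent.

To check invertibility, compute det(A).
In this matrix, row 0 and the last row are identical, so one row is a scalar multiple of another and the rows are linearly dependent.
A matrix with linearly dependent rows has det = 0 and is not invertible.
Equivalent failed conditions:
- rank(A) < 4.
- Ax = 0 has non-trivial solutions.
- 0 is an eigenvalue.
- The columns are linearly dependent.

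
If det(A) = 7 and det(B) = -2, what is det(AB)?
-14

Use the multiplicative property of determinants: det(AB) = det(A)*det(B).
det(AB) = (7)*(-2) = -14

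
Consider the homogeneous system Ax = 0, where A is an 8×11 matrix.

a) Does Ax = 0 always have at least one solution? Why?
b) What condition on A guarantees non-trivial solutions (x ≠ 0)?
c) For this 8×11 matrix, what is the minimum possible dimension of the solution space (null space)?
a) Yes, x = 0 is always a solution. b) When A has linearly dependent columns (rank < n). c) Minimum nullity = 3.

a) x = 0 satisfies A·0 = 0, so the zero vector is always a solution.
b) Non-trivial solutions exist iff the columns of A are linearly dependent, equivalently rank(A) < n (the number of columns).
c) By rank-nullity, rank(A) + nullity(A) = n = 11. Since A has only 8 rows, rank(A) ≤ 8, so nullity(A) ≥ 11 - 8 = 3.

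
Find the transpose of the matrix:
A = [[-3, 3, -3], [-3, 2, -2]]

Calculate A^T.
[[-3, -3], [3, 2], [-3, -2]]

The transpose sends entry (i,j) to (j,i); rows become columns.
Row 0 of A: [-3, 3, -3] -> column 0 of A^T.
Row 1 of A: [-3, 2, -2] -> column 1 of A^T.
A^T = [[-3, -3], [3, 2], [-3, -2]]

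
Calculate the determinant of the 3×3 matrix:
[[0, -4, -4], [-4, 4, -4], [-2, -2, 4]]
-160

Expansion along first row:
det = 0·det([[4,-4],[-2,4]]) - -4·det([[-4,-4],[-2,4]]) + -4·det([[-4,4],[-2,-2]])
    = 0·(4·4 - -4·-2) - -4·(-4·4 - -4·-2) + -4·(-4·-2 - 4·-2)
    = 0·8 - -4·-24 + -4·16
    = 0 + -96 + -64 = -160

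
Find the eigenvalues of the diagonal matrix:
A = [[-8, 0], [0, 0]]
λ₁ = -8, λ₂ = 0

The characteristic polynomial of A is det(A - λI) = (-8 - λ)(0 - λ) = 0.
The roots are λ = -8 and λ = 0, so the eigenvalues are the diagonal entries.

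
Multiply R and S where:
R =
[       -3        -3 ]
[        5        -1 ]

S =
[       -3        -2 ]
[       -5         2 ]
RS =
[       24         0 ]
[      -10       -12 ]

Matrix multiplication: (RS)[i][j] = sum over k of R[i][k] * S[k][j].
  (RS)[0][0] = (-3)*(-3) + (-3)*(-5) = 24
  (RS)[0][1] = (-3)*(-2) + (-3)*(2) = 0
  (RS)[1][0] = (5)*(-3) + (-1)*(-5) = -10
  (RS)[1][1] = (5)*(-2) + (-1)*(2) = -12
RS =
[       24         0 ]
[      -10       -12 ]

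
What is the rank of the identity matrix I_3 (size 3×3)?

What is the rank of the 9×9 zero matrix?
rank(I_3) = 3, rank(0) = 0

The identity I_3 has 3 columns that are the standard basis vectors e_1, …, e_3. These are linearly independent, so all 3 columns are pivots and rank(I_3) = 3.
The 9×9 zero matrix has every entry zero, so every row is the zero row and there are no pivots; rank(0) = 0.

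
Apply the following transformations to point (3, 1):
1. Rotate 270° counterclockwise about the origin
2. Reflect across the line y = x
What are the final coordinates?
(-3, 1)

Step 1: Rotate 270° → (1, -3)
Step 2: Reflect across the line y = x → (-3, 1)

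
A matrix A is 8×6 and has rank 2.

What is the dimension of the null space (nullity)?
4

The rank-nullity theorem for an m×n matrix states:
rank(A) + nullity(A) = n (the number of columns).
Here n = 6 and rank(A) = 2, so nullity(A) = 6 - 2 = 4.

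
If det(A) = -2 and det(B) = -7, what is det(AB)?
14

Use the multiplicative property of determinants: det(AB) = det(A)*det(B).
det(AB) = (-2)*(-7) = 14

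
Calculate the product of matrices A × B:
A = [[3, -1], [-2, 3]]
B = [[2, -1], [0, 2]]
[[6, -5], [-4, 8]]

Matrix multiplication:
C[0][0] = 3×2 + -1×0 = 6
C[0][1] = 3×-1 + -1×2 = -5
C[1][0] = -2×2 + 3×0 = -4
C[1][1] = -2×-1 + 3×2 = 8
Result: [[6, -5], [-4, 8]]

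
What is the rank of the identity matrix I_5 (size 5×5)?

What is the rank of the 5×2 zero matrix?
rank(I_5) = 5, rank(0) = 0

The identity I_5 has 5 columns that are the standard basis vectors e_1, …, e_5. These are linearly independent, so all 5 columns are pivots and rank(I_5) = 5.
The 5×2 zero matrix has every entry zero, so every row is the zero row and there are no pivots; rank(0) = 0.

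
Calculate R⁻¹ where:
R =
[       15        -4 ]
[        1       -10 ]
det(R) = -146
R⁻¹ =
[     5/73     -2/73 ]
[    1/146   -15/146 ]

For a 2×2 matrix R = [[a, b], [c, d]] with det(R) ≠ 0, R⁻¹ = (1/det(R)) * [[d, -b], [-c, a]].
det(R) = (15)*(-10) - (-4)*(1) = -150 + 4 = -146.
R⁻¹ = (1/-146) * [[-10, 4], [-1, 15]].
Dividing each entry by -146 and reducing:
R⁻¹ =
[     5/73     -2/73 ]
[    1/146   -15/146 ]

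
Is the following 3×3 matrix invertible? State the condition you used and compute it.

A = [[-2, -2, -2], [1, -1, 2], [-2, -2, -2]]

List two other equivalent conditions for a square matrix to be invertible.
No, not invertible; det(A) = 0 (two rows are equal, so the rows are linearly dependent). Equivalent conditions (failing for this A): rank(A) < 3; Ax = 0 has non-trivial solutions; 0 is an eigenvalue; the columns are linearly dependent.

To check invertibility, compute det(A).
In this matrix, row 0 and the last row are identical, so one row is a scalar multiple of another and the rows are linearly dependent.
A matrix with linearly dependent rows has det = 0 and is not invertible.
Equivalent failed conditions:
- rank(A) < 3.
- Ax = 0 has non-trivial solutions.
- 0 is an eigenvalue.
- The columns are linearly dependent.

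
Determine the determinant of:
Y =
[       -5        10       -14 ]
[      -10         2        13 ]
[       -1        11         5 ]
det(Y) = 2547

Expand along row 0 (cofactor expansion): det(Y) = a*(e*i - f*h) - b*(d*i - f*g) + c*(d*h - e*g), where the 3×3 is [[a, b, c], [d, e, f], [g, h, i]].
Minor M_00 = (2)*(5) - (13)*(11) = 10 - 143 = -133.
Minor M_01 = (-10)*(5) - (13)*(-1) = -50 + 13 = -37.
Minor M_02 = (-10)*(11) - (2)*(-1) = -110 + 2 = -108.
det(Y) = (-5)*(-133) - (10)*(-37) + (-14)*(-108) = 665 + 370 + 1512 = 2547.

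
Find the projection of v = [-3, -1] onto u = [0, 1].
[0, -1]

The projection of v onto u is proj_u(v) = ((v·u) / (u·u)) · u.
v·u = (-3)*(0) + (-1)*(1) = -1.
u·u = (0)*(0) + (1)*(1) = 1.
coefficient = -1 / 1 = -1.
proj_u(v) = -1 · [0, 1] = [0, -1].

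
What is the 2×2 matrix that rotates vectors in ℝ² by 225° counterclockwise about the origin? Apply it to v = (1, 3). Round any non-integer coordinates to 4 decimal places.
R = [[-√2/2, √2/2], [-√2/2, -√2/2]]; R·v = (1.4142, -2.8284)

A counterclockwise rotation by angle θ in ℝ² has matrix R(θ) = [[cos θ, -sin θ], [sin θ, cos θ]].
For θ = 225°: cos θ = -√2/2, sin θ = -√2/2.
R(225°) = [[-√2/2, √2/2], [-√2/2, -√2/2]].
R·v = [-√2/2·1 + (√2/2)·3, -√2/2·1 + -√2/2·3] = (1.4142, -2.8284).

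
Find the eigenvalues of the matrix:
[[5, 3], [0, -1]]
λ = -1 and λ = 5

Characteristic equation: det(A - λI) = 0
λ² - (trace)λ + (det) = 0
λ² - (4)λ + (-5) = 0
λ² - 4λ - 5 = 0
Solving: λ = -1, 5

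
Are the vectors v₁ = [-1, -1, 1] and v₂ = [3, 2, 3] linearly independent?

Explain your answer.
Yes, linearly independent

Two vectors are linearly dependent iff one is a scalar multiple of the other.
No single scalar k satisfies v₂ = k·v₁ (the ratios of corresponding entries disagree), so v₁ and v₂ are linearly independent.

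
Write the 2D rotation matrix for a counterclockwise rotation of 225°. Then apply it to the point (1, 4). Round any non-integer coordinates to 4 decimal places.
R = [[-√2/2, √2/2], [-√2/2, -√2/2]]; R·(1, 4) = (2.1213, -3.5355)

Rotation matrix formula: R(θ) = [[cos θ, -sin θ], [sin θ, cos θ]]
For θ = 225°:
cos(225°) = -√2/2
sin(225°) = -√2/2
R = [[-√2/2, √2/2], [-√2/2, -√2/2]]
Apply to (1, 4): [-√2/2·1 + (√2/2)·4, -√2/2·1 + -√2/2·4] = (2.1213, -3.5355)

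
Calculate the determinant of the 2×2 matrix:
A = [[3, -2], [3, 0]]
6

For A = [[a, b], [c, d]], det(A) = a*d - b*c.
det(A) = (3)*(0) - (-2)*(3) = 0 - -6 = 6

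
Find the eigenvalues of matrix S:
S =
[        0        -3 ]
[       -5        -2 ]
λ = -5, 3

Solve det(S - λI) = 0. For a 2×2 matrix the characteristic equation is λ² - (trace)λ + det = 0.
trace(S) = a + d = 0 - 2 = -2.
det(S) = a*d - b*c = (0)*(-2) - (-3)*(-5) = 0 - 15 = -15.
Characteristic equation: λ² - (-2)λ + (-15) = 0.
Discriminant = (-2)² - 4*(-15) = 4 + 60 = 64.
λ = (-2 ± √64) / 2 = (-2 ± 8) / 2 = -5, 3.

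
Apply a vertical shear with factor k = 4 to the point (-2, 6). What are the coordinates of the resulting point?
(-2, -2)

Shear matrix for vertical shear with factor k = 4:
[[1, 0], [4, 1]]
Result: (-2, 6) → (-2, -2)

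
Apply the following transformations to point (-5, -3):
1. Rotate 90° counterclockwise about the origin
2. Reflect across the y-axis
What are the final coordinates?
(-3, -5)

Step 1: Rotate 90° → (3, -5)
Step 2: Reflect across the y-axis → (-3, -5)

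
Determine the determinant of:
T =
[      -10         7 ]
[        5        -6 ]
det(T) = 25

For a 2×2 matrix [[a, b], [c, d]], det = a*d - b*c.
det(T) = (-10)*(-6) - (7)*(5) = 60 - 35 = 25.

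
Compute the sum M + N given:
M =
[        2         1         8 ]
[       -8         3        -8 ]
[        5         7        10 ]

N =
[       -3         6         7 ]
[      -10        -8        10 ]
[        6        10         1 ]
M + N =
[       -1         7        15 ]
[      -18        -5         2 ]
[       11        17        11 ]

Matrix addition is elementwise: (M+N)[i][j] = M[i][j] + N[i][j].
  (M+N)[0][0] = (2) + (-3) = -1
  (M+N)[0][1] = (1) + (6) = 7
  (M+N)[0][2] = (8) + (7) = 15
  (M+N)[1][0] = (-8) + (-10) = -18
  (M+N)[1][1] = (3) + (-8) = -5
  (M+N)[1][2] = (-8) + (10) = 2
  (M+N)[2][0] = (5) + (6) = 11
  (M+N)[2][1] = (7) + (10) = 17
  (M+N)[2][2] = (10) + (1) = 11
M + N =
[       -1         7        15 ]
[      -18        -5         2 ]
[       11        17        11 ]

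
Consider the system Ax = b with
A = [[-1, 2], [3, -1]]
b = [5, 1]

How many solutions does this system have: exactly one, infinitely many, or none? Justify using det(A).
Exactly one solution

Compute det(A) = (-1)*(-1) - (2)*(3) = -5.
Because det(A) ≠ 0, A is invertible and Ax = b has a unique solution for every b (here x = A⁻¹ b).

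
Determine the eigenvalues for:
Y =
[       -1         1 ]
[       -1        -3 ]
λ = -2, -2

Solve det(Y - λI) = 0. For a 2×2 matrix the characteristic equation is λ² - (trace)λ + det = 0.
trace(Y) = a + d = -1 - 3 = -4.
det(Y) = a*d - b*c = (-1)*(-3) - (1)*(-1) = 3 + 1 = 4.
Characteristic equation: λ² - (-4)λ + (4) = 0.
Discriminant = (-4)² - 4*(4) = 16 - 16 = 0.
λ = (-4 ± √0) / 2 = (-4 ± 0) / 2 = -2, -2.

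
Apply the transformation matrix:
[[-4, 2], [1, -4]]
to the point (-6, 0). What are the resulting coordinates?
(24, -6)

Matrix multiplication:
[[-4, 2], [1, -4]] × [-6, 0]ᵀ
= [-4×-6 + 2×0, 1×-6 + -4×0]ᵀ
= [24.0000, -6.0000]ᵀ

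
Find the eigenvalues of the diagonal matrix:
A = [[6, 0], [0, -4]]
λ₁ = 6, λ₂ = -4

The characteristic polynomial of A is det(A - λI) = (6 - λ)(-4 - λ) = 0.
The roots are λ = 6 and λ = -4, so the eigenvalues are the diagonal entries.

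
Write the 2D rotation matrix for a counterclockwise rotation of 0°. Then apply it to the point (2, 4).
R = [[1, 0], [0, 1]]; R·(2, 4) = (2, 4)

Rotation matrix formula: R(θ) = [[cos θ, -sin θ], [sin θ, cos θ]]
For θ = 0°:
cos(0°) = 1
sin(0°) = 0
R = [[1, 0], [0, 1]]
Apply to (2, 4): [1·2 + (0)·4, 0·2 + 1·4] = (2, 4)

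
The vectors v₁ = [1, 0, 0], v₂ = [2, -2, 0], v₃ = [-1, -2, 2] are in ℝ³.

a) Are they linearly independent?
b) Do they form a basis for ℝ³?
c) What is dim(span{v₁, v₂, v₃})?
Yes independent, yes basis, dim = 3

Stack v₁, v₂, v₃ as rows of a 3×3 matrix.
[[1, 0, 0]; [2, -2, 0]; [-1, -2, 2]] is already lower triangular with nonzero diagonal entries (1, -2, 2), so its determinant is the product of the diagonal entries, det = (1)·(-2)·(2) = -4 ≠ 0, and the rows are linearly independent.
Three linearly independent vectors in ℝ³ form a basis for ℝ³, so dim(span{v₁,v₂,v₃}) = 3.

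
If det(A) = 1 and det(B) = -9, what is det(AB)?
-9

Use the multiplicative property of determinants: det(AB) = det(A)*det(B).
det(AB) = (1)*(-9) = -9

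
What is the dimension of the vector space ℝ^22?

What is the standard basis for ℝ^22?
Dimension = 22; standard basis = {e_1, e_2, e_3, …, e_22}

ℝ^22 is the space of 22-tuples of real numbers; its dimension is 22.
The standard basis consists of 22 vectors: e_1, e_2, e_3, …, e_22, where e_i is the vector with 1 in position i and 0 elsewhere.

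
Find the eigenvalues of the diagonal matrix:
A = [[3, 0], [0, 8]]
λ₁ = 3, λ₂ = 8

The characteristic polynomial of A is det(A - λI) = (3 - λ)(8 - λ) = 0.
The roots are λ = 3 and λ = 8, so the eigenvalues are the diagonal entries.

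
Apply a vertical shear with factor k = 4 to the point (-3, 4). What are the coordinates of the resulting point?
(-3, -8)

Shear matrix for vertical shear with factor k = 4:
[[1, 0], [4, 1]]
Result: (-3, 4) → (-3, -8)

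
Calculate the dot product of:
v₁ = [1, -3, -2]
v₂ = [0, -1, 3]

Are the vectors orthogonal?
-3, No

The dot product is the sum of products of corresponding components.
v₁·v₂ = (1)*(0) + (-3)*(-1) + (-2)*(3) = 0 + 3 - 6 = -3.
Two vectors are orthogonal iff their dot product is 0; here the dot product is -3, so the vectors are not orthogonal.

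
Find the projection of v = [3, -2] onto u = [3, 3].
[1/2, 1/2]

The projection of v onto u is proj_u(v) = ((v·u) / (u·u)) · u.
v·u = (3)*(3) + (-2)*(3) = 3.
u·u = (3)*(3) + (3)*(3) = 18.
coefficient = 3 / 18 = 1/6.
proj_u(v) = 1/6 · [3, 3] = [1/2, 1/2].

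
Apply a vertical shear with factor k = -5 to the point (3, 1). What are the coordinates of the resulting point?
(3, -14)

Shear matrix for vertical shear with factor k = -5:
[[1, 0], [-5, 1]]
Result: (3, 1) → (3, -14)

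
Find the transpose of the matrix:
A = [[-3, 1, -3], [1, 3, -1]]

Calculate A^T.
[[-3, 1], [1, 3], [-3, -1]]

The transpose sends entry (i,j) to (j,i); rows become columns.
Row 0 of A: [-3, 1, -3] -> column 0 of A^T.
Row 1 of A: [1, 3, -1] -> column 1 of A^T.
A^T = [[-3, 1], [1, 3], [-3, -1]]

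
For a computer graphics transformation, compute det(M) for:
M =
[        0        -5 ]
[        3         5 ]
det(M) = 15

For a 2×2 matrix [[a, b], [c, d]], det = a*d - b*c.
det(M) = (0)*(5) - (-5)*(3) = 0 + 15 = 15.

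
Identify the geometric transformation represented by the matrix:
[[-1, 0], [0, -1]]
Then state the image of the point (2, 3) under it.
rotation by 180° (or reflection through origin); image of (2, 3) is (-2, -3)

This matches the form [[cos θ, -sin θ], [sin θ, cos θ]] of a rotation matrix; reading off cos θ and sin θ gives the angle.
The matrix [[-1, 0], [0, -1]] represents: rotation by 180° (or reflection through origin).
Applying it to (2, 3): [-1·2 + 0·3, 0·2 + -1·3] = (-2, -3).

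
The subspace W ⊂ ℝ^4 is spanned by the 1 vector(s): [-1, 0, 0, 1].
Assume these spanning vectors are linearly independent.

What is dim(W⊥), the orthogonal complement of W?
dim(W⊥) = 3

For any subspace W of ℝ^n, dim(W) + dim(W⊥) = n (the whole-space dimension).
Here the given 1 vectors are linearly independent, so dim(W) = 1.
Thus dim(W⊥) = n - dim(W) = 4 - 1 = 3.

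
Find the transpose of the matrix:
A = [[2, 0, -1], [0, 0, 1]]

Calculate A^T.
[[2, 0], [0, 0], [-1, 1]]

The transpose sends entry (i,j) to (j,i); rows become columns.
Row 0 of A: [2, 0, -1] -> column 0 of A^T.
Row 1 of A: [0, 0, 1] -> column 1 of A^T.
A^T = [[2, 0], [0, 0], [-1, 1]]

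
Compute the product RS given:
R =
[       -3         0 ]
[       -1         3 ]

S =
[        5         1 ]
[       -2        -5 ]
RS =
[      -15        -3 ]
[      -11       -16 ]

Matrix multiplication: (RS)[i][j] = sum over k of R[i][k] * S[k][j].
  (RS)[0][0] = (-3)*(5) + (0)*(-2) = -15
  (RS)[0][1] = (-3)*(1) + (0)*(-5) = -3
  (RS)[1][0] = (-1)*(5) + (3)*(-2) = -11
  (RS)[1][1] = (-1)*(1) + (3)*(-5) = -16
RS =
[      -15        -3 ]
[      -11       -16 ]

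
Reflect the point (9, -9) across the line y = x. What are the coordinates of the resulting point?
(-9, 9)

Reflection across line y = x: (9, -9) → (-9, 9)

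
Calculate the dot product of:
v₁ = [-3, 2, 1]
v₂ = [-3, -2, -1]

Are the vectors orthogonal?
4, No

The dot product is the sum of products of corresponding components.
v₁·v₂ = (-3)*(-3) + (2)*(-2) + (1)*(-1) = 9 - 4 - 1 = 4.
Two vectors are orthogonal iff their dot product is 0; here the dot product is 4, so the vectors are not orthogonal.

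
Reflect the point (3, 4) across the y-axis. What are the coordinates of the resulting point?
(-3, 4)

Reflection across y-axis: (3, 4) → (-3, 4)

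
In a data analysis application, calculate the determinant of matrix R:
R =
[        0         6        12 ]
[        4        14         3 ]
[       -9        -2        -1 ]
det(R) = 1278

Expand along row 0 (cofactor expansion): det(R) = a*(e*i - f*h) - b*(d*i - f*g) + c*(d*h - e*g), where the 3×3 is [[a, b, c], [d, e, f], [g, h, i]].
Minor M_00 = (14)*(-1) - (3)*(-2) = -14 + 6 = -8.
Minor M_01 = (4)*(-1) - (3)*(-9) = -4 + 27 = 23.
Minor M_02 = (4)*(-2) - (14)*(-9) = -8 + 126 = 118.
det(R) = (0)*(-8) - (6)*(23) + (12)*(118) = 0 - 138 + 1416 = 1278.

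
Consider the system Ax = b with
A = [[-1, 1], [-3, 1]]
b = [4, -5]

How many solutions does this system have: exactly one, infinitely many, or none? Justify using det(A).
Exactly one solution

Compute det(A) = (-1)*(1) - (1)*(-3) = 2.
Because det(A) ≠ 0, A is invertible and Ax = b has a unique solution for every b (here x = A⁻¹ b).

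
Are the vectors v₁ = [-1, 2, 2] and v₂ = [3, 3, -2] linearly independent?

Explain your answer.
Yes, linearly independent

Two vectors are linearly dependent iff one is a scalar multiple of the other.
No single scalar k satisfies v₂ = k·v₁ (the ratios of corresponding entries disagree), so v₁ and v₂ are linearly independent.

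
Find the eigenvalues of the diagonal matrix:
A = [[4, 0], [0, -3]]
λ₁ = 4, λ₂ = -3

The characteristic polynomial of A is det(A - λI) = (4 - λ)(-3 - λ) = 0.
The roots are λ = 4 and λ = -3, so the eigenvalues are the diagonal entries.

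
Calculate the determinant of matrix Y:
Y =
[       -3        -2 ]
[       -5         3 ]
det(Y) = -19

For a 2×2 matrix [[a, b], [c, d]], det = a*d - b*c.
det(Y) = (-3)*(3) - (-2)*(-5) = -9 - 10 = -19.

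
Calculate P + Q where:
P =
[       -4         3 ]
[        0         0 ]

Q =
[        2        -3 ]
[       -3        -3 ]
P + Q =
[       -2         0 ]
[       -3        -3 ]

Matrix addition is elementwise: (P+Q)[i][j] = P[i][j] + Q[i][j].
  (P+Q)[0][0] = (-4) + (2) = -2
  (P+Q)[0][1] = (3) + (-3) = 0
  (P+Q)[1][0] = (0) + (-3) = -3
  (P+Q)[1][1] = (0) + (-3) = -3
P + Q =
[       -2         0 ]
[       -3        -3 ]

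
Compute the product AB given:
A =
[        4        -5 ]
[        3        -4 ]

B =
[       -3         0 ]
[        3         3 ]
AB =
[      -27       -15 ]
[      -21       -12 ]

Matrix multiplication: (AB)[i][j] = sum over k of A[i][k] * B[k][j].
  (AB)[0][0] = (4)*(-3) + (-5)*(3) = -27
  (AB)[0][1] = (4)*(0) + (-5)*(3) = -15
  (AB)[1][0] = (3)*(-3) + (-4)*(3) = -21
  (AB)[1][1] = (3)*(0) + (-4)*(3) = -12
AB =
[      -27       -15 ]
[      -21       -12 ]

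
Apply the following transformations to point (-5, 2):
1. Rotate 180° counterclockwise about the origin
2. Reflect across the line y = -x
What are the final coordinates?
(2, -5)

Step 1: Rotate 180° → (5, -2)
Step 2: Reflect across the line y = -x → (2, -5)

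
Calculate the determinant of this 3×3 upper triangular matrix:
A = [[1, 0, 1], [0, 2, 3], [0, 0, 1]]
2

The determinant of a triangular matrix is the product of its diagonal entries (the off-diagonal entries above the diagonal do not affect it).
det(A) = (1) * (2) * (1) = 2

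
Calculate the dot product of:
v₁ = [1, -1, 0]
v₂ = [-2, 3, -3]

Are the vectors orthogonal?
-5, No

The dot product is the sum of products of corresponding components.
v₁·v₂ = (1)*(-2) + (-1)*(3) + (0)*(-3) = -2 - 3 + 0 = -5.
Two vectors are orthogonal iff their dot product is 0; here the dot product is -5, so the vectors are not orthogonal.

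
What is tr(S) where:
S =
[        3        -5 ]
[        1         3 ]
tr(S) = 3 + 3 = 6

The trace of a square matrix is the sum of its diagonal entries.
Diagonal entries of S: S[0][0] = 3, S[1][1] = 3.
tr(S) = 3 + 3 = 6.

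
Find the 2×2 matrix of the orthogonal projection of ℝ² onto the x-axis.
[[1, 0], [0, 0]]

The orthogonal projection onto the line spanned by a nonzero vector u = (a, b) has matrix P = (u uᵀ) / (uᵀ u) = (1/(a² + b²)) · [[a², ab], [ab, b²]].
Here u = (1, 0), so a² + b² = 1 + 0 = 1.
P = (1/1) · [[1, 0], [0, 0]] = [[1, 0], [0, 0]].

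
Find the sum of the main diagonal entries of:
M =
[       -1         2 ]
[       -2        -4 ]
tr(M) = -1 - 4 = -5

The trace of a square matrix is the sum of its diagonal entries.
Diagonal entries of M: M[0][0] = -1, M[1][1] = -4.
tr(M) = -1 - 4 = -5.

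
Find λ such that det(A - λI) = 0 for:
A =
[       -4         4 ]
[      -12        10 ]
λ = 2, 4

Solve det(A - λI) = 0. For a 2×2 matrix the characteristic equation is λ² - (trace)λ + det = 0.
trace(A) = a + d = -4 + 10 = 6.
det(A) = a*d - b*c = (-4)*(10) - (4)*(-12) = -40 + 48 = 8.
Characteristic equation: λ² - (6)λ + (8) = 0.
Discriminant = (6)² - 4*(8) = 36 - 32 = 4.
λ = (6 ± √4) / 2 = (6 ± 2) / 2 = 2, 4.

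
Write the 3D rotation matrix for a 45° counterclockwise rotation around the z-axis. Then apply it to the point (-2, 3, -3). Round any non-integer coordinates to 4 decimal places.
R = [[√2/2, -√2/2, 0], [√2/2, √2/2, 0], [0, 0, 1]]; R·(-2, 3, -3) = (-3.5355, 0.7071, -3.0000)

Rotation matrix for 45° around z-axis:
cos(45°) = √2/2, sin(45°) = √2/2
R = [[√2/2, -√2/2, 0], [√2/2, √2/2, 0], [0, 0, 1]]
Apply to (-2, 3, -3): R·[-2, 3, -3]ᵀ = (-3.5355, 0.7071, -3.0000)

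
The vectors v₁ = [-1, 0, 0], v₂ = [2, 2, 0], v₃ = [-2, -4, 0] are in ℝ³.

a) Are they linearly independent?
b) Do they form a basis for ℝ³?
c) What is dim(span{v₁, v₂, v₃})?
Not independent, not a basis, dim(span) = 2

Check whether v₃ can be written as a linear combination of v₁ and v₂.
v₃ = (-2)·v₁ + (-2)·v₂ = [-2, -4, 0], so the three vectors are linearly dependent.
Thus they do not form a basis for ℝ³, and dim(span{v₁, v₂, v₃}) = 2 (spanned by v₁ and v₂).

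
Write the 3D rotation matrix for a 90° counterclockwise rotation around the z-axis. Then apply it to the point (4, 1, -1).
R = [[0, -1, 0], [1, 0, 0], [0, 0, 1]]; R·(4, 1, -1) = (-1, 4, -1)

Rotation matrix for 90° around z-axis:
cos(90°) = 0, sin(90°) = 1
R = [[0, -1, 0], [1, 0, 0], [0, 0, 1]]
Apply to (4, 1, -1): R·[4, 1, -1]ᵀ = (-1, 4, -1)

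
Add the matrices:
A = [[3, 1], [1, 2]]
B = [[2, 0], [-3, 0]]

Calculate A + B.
[[5, 1], [-2, 2]]

Add corresponding elements:
(3)+(2)=5
(1)+(0)=1
(1)+(-3)=-2
(2)+(0)=2
A + B = [[5, 1], [-2, 2]]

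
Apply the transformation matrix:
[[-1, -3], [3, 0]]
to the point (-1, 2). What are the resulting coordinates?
(-5, -3)

Matrix multiplication:
[[-1, -3], [3, 0]] × [-1, 2]ᵀ
= [-1×-1 + -3×2, 3×-1 + 0×2]ᵀ
= [-5.0000, -3.0000]ᵀ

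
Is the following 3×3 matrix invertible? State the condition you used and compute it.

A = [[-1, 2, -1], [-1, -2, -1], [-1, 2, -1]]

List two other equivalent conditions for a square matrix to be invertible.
No, not invertible; det(A) = 0 (two rows are equal, so the rows are linearly dependent). Equivalent conditions (failing for this A): rank(A) < 3; Ax = 0 has non-trivial solutions; 0 is an eigenvalue; the columns are linearly dependent.

To check invertibility, compute det(A).
In this matrix, row 0 and the last row are identical, so one row is a scalar multiple of another and the rows are linearly dependent.
A matrix with linearly dependent rows has det = 0 and is not invertible.
Equivalent failed conditions:
- rank(A) < 3.
- Ax = 0 has non-trivial solutions.
- 0 is an eigenvalue.
- The columns are linearly dependent.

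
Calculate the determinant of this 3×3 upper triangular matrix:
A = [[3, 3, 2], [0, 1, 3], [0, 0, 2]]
6

The determinant of a triangular matrix is the product of its diagonal entries (the off-diagonal entries above the diagonal do not affect it).
det(A) = (3) * (1) * (2) = 6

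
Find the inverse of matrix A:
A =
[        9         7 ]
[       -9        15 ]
det(A) = 198
A⁻¹ =
[     5/66    -7/198 ]
[     1/22      1/22 ]

For a 2×2 matrix A = [[a, b], [c, d]] with det(A) ≠ 0, A⁻¹ = (1/det(A)) * [[d, -b], [-c, a]].
det(A) = (9)*(15) - (7)*(-9) = 135 + 63 = 198.
A⁻¹ = (1/198) * [[15, -7], [9, 9]].
Dividing each entry by 198 and reducing:
A⁻¹ =
[     5/66    -7/198 ]
[     1/22      1/22 ]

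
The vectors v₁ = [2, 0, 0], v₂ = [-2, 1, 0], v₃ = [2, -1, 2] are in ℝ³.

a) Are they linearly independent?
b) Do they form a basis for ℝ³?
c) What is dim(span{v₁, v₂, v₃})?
Yes independent, yes basis, dim = 3

Stack v₁, v₂, v₃ as rows of a 3×3 matrix.
[[2, 0, 0]; [-2, 1, 0]; [2, -1, 2]] is already lower triangular with nonzero diagonal entries (2, 1, 2), so its determinant is the product of the diagonal entries, det = (2)·(1)·(2) = 4 ≠ 0, and the rows are linearly independent.
Three linearly independent vectors in ℝ³ form a basis for ℝ³, so dim(span{v₁,v₂,v₃}) = 3.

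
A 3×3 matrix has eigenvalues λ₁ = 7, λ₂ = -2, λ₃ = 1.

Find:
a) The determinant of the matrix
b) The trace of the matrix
det = -14, trace = 6

Two standard eigenvalue identities:
- det(A) equals the product of the eigenvalues (counted with multiplicity).
- trace(A) equals the sum of the eigenvalues.
det(A) = (7)*(-2)*(1) = -14.
trace(A) = 7 - 2 + 1 = 6.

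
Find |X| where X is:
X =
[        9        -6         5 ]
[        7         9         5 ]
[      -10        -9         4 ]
det(X) = 1332

Expand along row 0 (cofactor expansion): det(X) = a*(e*i - f*h) - b*(d*i - f*g) + c*(d*h - e*g), where the 3×3 is [[a, b, c], [d, e, f], [g, h, i]].
Minor M_00 = (9)*(4) - (5)*(-9) = 36 + 45 = 81.
Minor M_01 = (7)*(4) - (5)*(-10) = 28 + 50 = 78.
Minor M_02 = (7)*(-9) - (9)*(-10) = -63 + 90 = 27.
det(X) = (9)*(81) - (-6)*(78) + (5)*(27) = 729 + 468 + 135 = 1332.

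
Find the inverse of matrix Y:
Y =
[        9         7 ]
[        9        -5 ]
det(Y) = -108
Y⁻¹ =
[    5/108     7/108 ]
[     1/12     -1/12 ]

For a 2×2 matrix Y = [[a, b], [c, d]] with det(Y) ≠ 0, Y⁻¹ = (1/det(Y)) * [[d, -b], [-c, a]].
det(Y) = (9)*(-5) - (7)*(9) = -45 - 63 = -108.
Y⁻¹ = (1/-108) * [[-5, -7], [-9, 9]].
Dividing each entry by -108 and reducing:
Y⁻¹ =
[    5/108     7/108 ]
[     1/12     -1/12 ]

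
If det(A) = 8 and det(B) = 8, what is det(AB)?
64

Use the multiplicative property of determinants: det(AB) = det(A)*det(B).
det(AB) = (8)*(8) = 64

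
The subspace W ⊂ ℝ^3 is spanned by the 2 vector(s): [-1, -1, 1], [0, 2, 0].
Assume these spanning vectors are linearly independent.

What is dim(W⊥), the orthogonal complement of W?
dim(W⊥) = 1

For any subspace W of ℝ^n, dim(W) + dim(W⊥) = n (the whole-space dimension).
Here the given 2 vectors are linearly independent, so dim(W) = 2.
Thus dim(W⊥) = n - dim(W) = 3 - 2 = 1.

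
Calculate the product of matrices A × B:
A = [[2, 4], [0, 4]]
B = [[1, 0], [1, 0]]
[[6, 0], [4, 0]]

Matrix multiplication:
C[0][0] = 2×1 + 4×1 = 6
C[0][1] = 2×0 + 4×0 = 0
C[1][0] = 0×1 + 4×1 = 4
C[1][1] = 0×0 + 4×0 = 0
Result: [[6, 0], [4, 0]]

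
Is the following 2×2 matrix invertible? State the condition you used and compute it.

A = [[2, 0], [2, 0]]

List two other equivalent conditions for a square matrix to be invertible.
No, not invertible; det(A) = 0 (two rows are equal, so the rows are linearly dependent). Equivalent conditions (failing for this A): rank(A) < 2; Ax = 0 has non-trivial solutions; 0 is an eigenvalue; the columns are linearly dependent.

To check invertibility, compute det(A).
In this matrix, row 0 and the last row are identical, so one row is a scalar multiple of another and the rows are linearly dependent.
A matrix with linearly dependent rows has det = 0 and is not invertible.
Equivalent failed conditions:
- rank(A) < 2.
- Ax = 0 has non-trivial solutions.
- 0 is an eigenvalue.
- The columns are linearly dependent.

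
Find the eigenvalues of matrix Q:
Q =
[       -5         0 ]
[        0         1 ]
λ = -5, 1

Solve det(Q - λI) = 0. For a 2×2 matrix the characteristic equation is λ² - (trace)λ + det = 0.
trace(Q) = a + d = -5 + 1 = -4.
det(Q) = a*d - b*c = (-5)*(1) - (0)*(0) = -5 - 0 = -5.
Characteristic equation: λ² - (-4)λ + (-5) = 0.
Discriminant = (-4)² - 4*(-5) = 16 + 20 = 36.
λ = (-4 ± √36) / 2 = (-4 ± 6) / 2 = -5, 1.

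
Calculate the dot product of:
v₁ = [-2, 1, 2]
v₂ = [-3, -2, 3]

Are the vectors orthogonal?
10, No

The dot product is the sum of products of corresponding components.
v₁·v₂ = (-2)*(-3) + (1)*(-2) + (2)*(3) = 6 - 2 + 6 = 10.
Two vectors are orthogonal iff their dot product is 0; here the dot product is 10, so the vectors are not orthogonal.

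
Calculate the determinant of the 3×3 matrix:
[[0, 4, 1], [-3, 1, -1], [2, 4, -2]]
-46

Expansion along first row:
det = 0·det([[1,-1],[4,-2]]) - 4·det([[-3,-1],[2,-2]]) + 1·det([[-3,1],[2,4]])
    = 0·(1·-2 - -1·4) - 4·(-3·-2 - -1·2) + 1·(-3·4 - 1·2)
    = 0·2 - 4·8 + 1·-14
    = 0 + -32 + -14 = -46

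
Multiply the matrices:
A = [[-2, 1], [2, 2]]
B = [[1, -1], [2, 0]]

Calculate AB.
[[0, 2], [6, -2]]

Each entry (i,j) of AB = sum over k of A[i][k]*B[k][j].
(AB)[0][0] = (-2)*(1) + (1)*(2) = 0
(AB)[0][1] = (-2)*(-1) + (1)*(0) = 2
(AB)[1][0] = (2)*(1) + (2)*(2) = 6
(AB)[1][1] = (2)*(-1) + (2)*(0) = -2
AB = [[0, 2], [6, -2]]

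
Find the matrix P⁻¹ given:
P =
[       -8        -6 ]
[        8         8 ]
det(P) = -16
P⁻¹ =
[     -1/2      -3/8 ]
[      1/2       1/2 ]

For a 2×2 matrix P = [[a, b], [c, d]] with det(P) ≠ 0, P⁻¹ = (1/det(P)) * [[d, -b], [-c, a]].
det(P) = (-8)*(8) - (-6)*(8) = -64 + 48 = -16.
P⁻¹ = (1/-16) * [[8, 6], [-8, -8]].
Dividing each entry by -16 and reducing:
P⁻¹ =
[     -1/2      -3/8 ]
[      1/2       1/2 ]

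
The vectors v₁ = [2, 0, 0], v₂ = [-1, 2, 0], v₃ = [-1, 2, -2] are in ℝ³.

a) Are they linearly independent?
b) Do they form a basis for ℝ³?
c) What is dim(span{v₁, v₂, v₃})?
Yes independent, yes basis, dim = 3

Stack v₁, v₂, v₃ as rows of a 3×3 matrix.
[[2, 0, 0]; [-1, 2, 0]; [-1, 2, -2]] is already lower triangular with nonzero diagonal entries (2, 2, -2), so its determinant is the product of the diagonal entries, det = (2)·(2)·(-2) = -8 ≠ 0, and the rows are linearly independent.
Three linearly independent vectors in ℝ³ form a basis for ℝ³, so dim(span{v₁,v₂,v₃}) = 3.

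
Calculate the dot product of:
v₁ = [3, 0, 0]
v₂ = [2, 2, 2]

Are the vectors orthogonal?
6, No

The dot product is the sum of products of corresponding components.
v₁·v₂ = (3)*(2) + (0)*(2) + (0)*(2) = 6 + 0 + 0 = 6.
Two vectors are orthogonal iff their dot product is 0; here the dot product is 6, so the vectors are not orthogonal.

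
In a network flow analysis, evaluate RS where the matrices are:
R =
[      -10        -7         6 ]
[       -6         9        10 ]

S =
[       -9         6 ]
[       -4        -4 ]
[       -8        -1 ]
RS =
[       70       -38 ]
[      -62       -82 ]

Matrix multiplication: (RS)[i][j] = sum over k of R[i][k] * S[k][j].
  (RS)[0][0] = (-10)*(-9) + (-7)*(-4) + (6)*(-8) = 70
  (RS)[0][1] = (-10)*(6) + (-7)*(-4) + (6)*(-1) = -38
  (RS)[1][0] = (-6)*(-9) + (9)*(-4) + (10)*(-8) = -62
  (RS)[1][1] = (-6)*(6) + (9)*(-4) + (10)*(-1) = -82
RS =
[       70       -38 ]
[      -62       -82 ]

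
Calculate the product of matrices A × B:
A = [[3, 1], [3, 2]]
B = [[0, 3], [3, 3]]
[[3, 12], [6, 15]]

Matrix multiplication:
C[0][0] = 3×0 + 1×3 = 3
C[0][1] = 3×3 + 1×3 = 12
C[1][0] = 3×0 + 2×3 = 6
C[1][1] = 3×3 + 2×3 = 15
Result: [[3, 12], [6, 15]]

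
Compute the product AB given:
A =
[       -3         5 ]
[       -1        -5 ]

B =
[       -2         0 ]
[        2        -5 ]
AB =
[       16       -25 ]
[       -8        25 ]

Matrix multiplication: (AB)[i][j] = sum over k of A[i][k] * B[k][j].
  (AB)[0][0] = (-3)*(-2) + (5)*(2) = 16
  (AB)[0][1] = (-3)*(0) + (5)*(-5) = -25
  (AB)[1][0] = (-1)*(-2) + (-5)*(2) = -8
  (AB)[1][1] = (-1)*(0) + (-5)*(-5) = 25
AB =
[       16       -25 ]
[       -8        25 ]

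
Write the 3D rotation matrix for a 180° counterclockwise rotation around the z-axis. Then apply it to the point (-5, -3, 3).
R = [[-1, 0, 0], [0, -1, 0], [0, 0, 1]]; R·(-5, -3, 3) = (5, 3, 3)

Rotation matrix for 180° around z-axis:
cos(180°) = -1, sin(180°) = 0
R = [[-1, 0, 0], [0, -1, 0], [0, 0, 1]]
Apply to (-5, -3, 3): R·[-5, -3, 3]ᵀ = (5, 3, 3)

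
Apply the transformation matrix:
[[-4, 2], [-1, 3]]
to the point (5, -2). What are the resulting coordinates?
(-24, -11)

Matrix multiplication:
[[-4, 2], [-1, 3]] × [5, -2]ᵀ
= [-4×5 + 2×-2, -1×5 + 3×-2]ᵀ
= [-24.0000, -11.0000]ᵀ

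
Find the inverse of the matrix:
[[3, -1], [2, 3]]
[[3/11, 1/11], [-2/11, 3/11]]

For [[a,b],[c,d]], inverse = (1/det)·[[d,-b],[-c,a]]
det = 3·3 - -1·2 = 11
Inverse = (1/11)·[[3, 1], [-2, 3]]
        = [[3/11, 1/11], [-2/11, 3/11]]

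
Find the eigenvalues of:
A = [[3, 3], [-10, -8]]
λ = -3, -2

Solve det(A - λI) = 0. For a 2×2 matrix this is λ² - (trace)λ + det = 0.
trace(A) = 3 - 8 = -5.
det(A) = (3)*(-8) - (3)*(-10) = -24 + 30 = 6.
Characteristic equation: λ² - (-5)λ + (6) = 0.
Discriminant: (-5)² - 4*(6) = 25 - 24 = 1.
Roots: λ = (-5 ± √1) / 2 = -3, -2.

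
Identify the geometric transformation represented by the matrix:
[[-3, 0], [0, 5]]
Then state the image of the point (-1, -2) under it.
non-uniform scaling by (-3, 5); image of (-1, -2) is (3, -10)

This is diagonal with distinct entries, so it scales the x-axis by -3 and the y-axis by 5.
The matrix [[-3, 0], [0, 5]] represents: non-uniform scaling by (-3, 5).
Applying it to (-1, -2): [-3·-1 + 0·-2, 0·-1 + 5·-2] = (3, -10).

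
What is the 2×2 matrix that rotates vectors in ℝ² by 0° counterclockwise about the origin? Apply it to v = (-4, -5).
R = [[1, 0], [0, 1]]; R·v = (-4, -5)

A counterclockwise rotation by angle θ in ℝ² has matrix R(θ) = [[cos θ, -sin θ], [sin θ, cos θ]].
For θ = 0°: cos θ = 1, sin θ = 0.
R(0°) = [[1, 0], [0, 1]].
R·v = [1·-4 + (0)·-5, 0·-4 + 1·-5] = (-4, -5).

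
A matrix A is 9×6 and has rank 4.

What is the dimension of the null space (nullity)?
2

The rank-nullity theorem for an m×n matrix states:
rank(A) + nullity(A) = n (the number of columns).
Here n = 6 and rank(A) = 4, so nullity(A) = 6 - 4 = 2.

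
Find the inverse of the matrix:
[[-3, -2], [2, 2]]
[[-1, -1], [1, 3/2]]

For [[a,b],[c,d]], inverse = (1/det)·[[d,-b],[-c,a]]
det = -3·2 - -2·2 = -2
Inverse = (1/-2)·[[2, 2], [-2, -3]]
        = [[-1, -1], [1, 3/2]]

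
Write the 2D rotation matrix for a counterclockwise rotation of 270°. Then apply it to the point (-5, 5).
R = [[0, 1], [-1, 0]]; R·(-5, 5) = (5, 5)

Rotation matrix formula: R(θ) = [[cos θ, -sin θ], [sin θ, cos θ]]
For θ = 270°:
cos(270°) = 0
sin(270°) = -1
R = [[0, 1], [-1, 0]]
Apply to (-5, 5): [0·-5 + (1)·5, -1·-5 + 0·5] = (5, 5)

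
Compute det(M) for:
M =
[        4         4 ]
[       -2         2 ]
det(M) = 16

For a 2×2 matrix [[a, b], [c, d]], det = a*d - b*c.
det(M) = (4)*(2) - (4)*(-2) = 8 + 8 = 16.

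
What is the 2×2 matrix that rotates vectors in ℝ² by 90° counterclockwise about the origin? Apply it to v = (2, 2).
R = [[0, -1], [1, 0]]; R·v = (-2, 2)

A counterclockwise rotation by angle θ in ℝ² has matrix R(θ) = [[cos θ, -sin θ], [sin θ, cos θ]].
For θ = 90°: cos θ = 0, sin θ = 1.
R(90°) = [[0, -1], [1, 0]].
R·v = [0·2 + (-1)·2, 1·2 + 0·2] = (-2, 2).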